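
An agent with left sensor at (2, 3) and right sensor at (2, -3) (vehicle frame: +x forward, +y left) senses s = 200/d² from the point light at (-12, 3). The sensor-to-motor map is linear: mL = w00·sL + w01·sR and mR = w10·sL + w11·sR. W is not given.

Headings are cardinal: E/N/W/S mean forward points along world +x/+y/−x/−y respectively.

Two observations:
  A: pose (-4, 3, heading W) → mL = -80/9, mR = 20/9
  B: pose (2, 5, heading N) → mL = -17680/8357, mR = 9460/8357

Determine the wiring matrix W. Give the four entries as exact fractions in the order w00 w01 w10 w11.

-1 -1 1 -1/2

obs A: pose=(-4,3,W) → sL=40/9, sR=40/9, mL=-80/9, mR=20/9
obs B: pose=(2,5,N) → sL=200/137, sR=40/61, mL=-17680/8357, mR=9460/8357
sensor matrix S = [[40/9, 40/9], [200/137, 40/61]]; det S = -89600/25071
solve [mL_A; mL_B] = S·[w00; w01] and [mR_A; mR_B] = S·[w10; w11]:
  w00 = -1, w01 = -1, w10 = 1, w11 = -1/2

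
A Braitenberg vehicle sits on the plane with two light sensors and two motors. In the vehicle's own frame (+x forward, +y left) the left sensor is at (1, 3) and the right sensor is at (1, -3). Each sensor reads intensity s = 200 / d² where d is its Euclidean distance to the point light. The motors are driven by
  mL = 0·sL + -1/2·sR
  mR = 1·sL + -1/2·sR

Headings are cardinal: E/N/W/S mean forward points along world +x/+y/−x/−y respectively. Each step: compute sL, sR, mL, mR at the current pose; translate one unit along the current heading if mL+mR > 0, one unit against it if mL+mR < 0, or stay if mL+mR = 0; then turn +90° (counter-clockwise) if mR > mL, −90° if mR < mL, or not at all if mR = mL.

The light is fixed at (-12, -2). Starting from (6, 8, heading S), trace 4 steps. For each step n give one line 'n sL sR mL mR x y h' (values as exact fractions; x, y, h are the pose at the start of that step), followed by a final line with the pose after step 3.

n=0: pose=(6,8,S); sL=100/261, sR=100/153; mL=-50/153, mR=250/4437; mL+mR=-400/1479 → advance -1; mR−mL=100/261 → turn +1·90°
n=1: pose=(6,9,E); sL=200/557, sR=8/17; mL=-4/17, mR=1172/9469; mL+mR=-1056/9469 → advance -1; mR−mL=200/557 → turn +1·90°
n=2: pose=(5,9,N); sL=10/17, sR=25/68; mL=-25/136, mR=55/136; mL+mR=15/68 → advance +1; mR−mL=10/17 → turn +1·90°
n=3: pose=(5,10,W); sL=200/337, sR=200/481; mL=-100/481, mR=62500/162097; mL+mR=28800/162097 → advance +1; mR−mL=200/337 → turn +1·90°

0 100/261 100/153 -50/153 250/4437 6 8 S
1 200/557 8/17 -4/17 1172/9469 6 9 E
2 10/17 25/68 -25/136 55/136 5 9 N
3 200/337 200/481 -100/481 62500/162097 5 10 W
final 4 10 S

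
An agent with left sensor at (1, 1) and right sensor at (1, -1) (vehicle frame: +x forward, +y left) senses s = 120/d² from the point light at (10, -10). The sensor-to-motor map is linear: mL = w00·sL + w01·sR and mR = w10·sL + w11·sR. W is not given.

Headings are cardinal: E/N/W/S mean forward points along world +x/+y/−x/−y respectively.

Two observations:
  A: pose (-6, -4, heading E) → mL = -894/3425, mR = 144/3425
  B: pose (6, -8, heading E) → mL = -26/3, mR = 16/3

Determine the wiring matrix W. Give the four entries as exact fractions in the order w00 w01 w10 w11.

obs A: pose=(-6,-4,E) → sL=60/137, sR=12/25, mL=-894/3425, mR=144/3425
obs B: pose=(6,-8,E) → sL=20/3, sR=12, mL=-26/3, mR=16/3
sensor matrix S = [[60/137, 12/25], [20/3, 12]]; det S = 1408/685
solve [mL_A; mL_B] = S·[w00; w01] and [mR_A; mR_B] = S·[w10; w11]:
  w00 = 1/2, w01 = -1, w10 = -1, w11 = 1

1/2 -1 -1 1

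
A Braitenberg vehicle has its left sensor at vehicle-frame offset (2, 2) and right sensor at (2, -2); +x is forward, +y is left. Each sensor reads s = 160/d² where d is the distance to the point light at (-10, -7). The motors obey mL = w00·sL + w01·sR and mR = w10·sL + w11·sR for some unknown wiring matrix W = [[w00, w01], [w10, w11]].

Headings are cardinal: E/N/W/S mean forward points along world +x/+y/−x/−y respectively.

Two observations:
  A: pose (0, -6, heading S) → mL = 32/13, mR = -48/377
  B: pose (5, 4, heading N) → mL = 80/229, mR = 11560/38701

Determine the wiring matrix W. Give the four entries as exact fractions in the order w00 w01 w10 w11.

obs A: pose=(0,-6,S) → sL=32/29, sR=32/13, mL=32/13, mR=-48/377
obs B: pose=(5,4,N) → sL=80/169, sR=80/229, mL=80/229, mR=11560/38701
sensor matrix S = [[32/29, 32/13], [80/169, 80/229]]; det S = -11376640/14590277
solve [mL_A; mL_B] = S·[w00; w01] and [mR_A; mR_B] = S·[w10; w11]:
  w00 = 0, w01 = 1, w10 = 1, w11 = -1/2

0 1 1 -1/2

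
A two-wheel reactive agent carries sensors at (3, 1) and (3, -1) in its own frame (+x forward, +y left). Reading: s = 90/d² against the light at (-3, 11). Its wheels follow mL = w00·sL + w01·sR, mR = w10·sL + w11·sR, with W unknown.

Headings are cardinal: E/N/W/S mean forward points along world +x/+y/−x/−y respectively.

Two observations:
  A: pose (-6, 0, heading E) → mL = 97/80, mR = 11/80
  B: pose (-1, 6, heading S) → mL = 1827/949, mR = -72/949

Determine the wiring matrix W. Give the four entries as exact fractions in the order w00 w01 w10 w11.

obs A: pose=(-6,0,E) → sL=9/10, sR=5/8, mL=97/80, mR=11/80
obs B: pose=(-1,6,S) → sL=90/73, sR=18/13, mL=1827/949, mR=-72/949
sensor matrix S = [[9/10, 5/8], [90/73, 18/13]]; det S = 9027/18980
solve [mL_A; mL_B] = S·[w00; w01] and [mR_A; mR_B] = S·[w10; w11]:
  w00 = 1, w01 = 1/2, w10 = 1/2, w11 = -1/2

1 1/2 1/2 -1/2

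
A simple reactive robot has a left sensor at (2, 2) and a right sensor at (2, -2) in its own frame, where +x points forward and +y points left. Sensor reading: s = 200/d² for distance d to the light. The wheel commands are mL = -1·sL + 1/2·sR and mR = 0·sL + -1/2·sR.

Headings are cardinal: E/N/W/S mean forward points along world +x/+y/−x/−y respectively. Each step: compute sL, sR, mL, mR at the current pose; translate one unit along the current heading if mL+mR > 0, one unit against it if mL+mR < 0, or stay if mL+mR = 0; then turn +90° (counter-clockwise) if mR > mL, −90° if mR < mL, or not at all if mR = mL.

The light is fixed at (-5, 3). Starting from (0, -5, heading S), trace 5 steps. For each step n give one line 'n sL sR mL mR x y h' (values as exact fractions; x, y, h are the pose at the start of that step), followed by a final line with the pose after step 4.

n=0: pose=(0,-5,S); sL=200/149, sR=200/109; mL=-6900/16241, mR=-100/109; mL+mR=-200/149 → advance -1; mR−mL=-8000/16241 → turn -1·90°
n=1: pose=(0,-4,W); sL=20/9, sR=100/17; mL=110/153, mR=-50/17; mL+mR=-20/9 → advance -1; mR−mL=-560/153 → turn -1·90°
n=2: pose=(1,-4,N); sL=200/41, sR=200/89; mL=-13700/3649, mR=-100/89; mL+mR=-200/41 → advance -1; mR−mL=9600/3649 → turn +1·90°
n=3: pose=(1,-5,W); sL=50/29, sR=50/13; mL=75/377, mR=-25/13; mL+mR=-50/29 → advance -1; mR−mL=-800/377 → turn -1·90°
n=4: pose=(2,-5,N); sL=200/61, sR=200/117; mL=-17300/7137, mR=-100/117; mL+mR=-200/61 → advance -1; mR−mL=11200/7137 → turn +1·90°

0 200/149 200/109 -6900/16241 -100/109 0 -5 S
1 20/9 100/17 110/153 -50/17 0 -4 W
2 200/41 200/89 -13700/3649 -100/89 1 -4 N
3 50/29 50/13 75/377 -25/13 1 -5 W
4 200/61 200/117 -17300/7137 -100/117 2 -5 N
final 2 -6 W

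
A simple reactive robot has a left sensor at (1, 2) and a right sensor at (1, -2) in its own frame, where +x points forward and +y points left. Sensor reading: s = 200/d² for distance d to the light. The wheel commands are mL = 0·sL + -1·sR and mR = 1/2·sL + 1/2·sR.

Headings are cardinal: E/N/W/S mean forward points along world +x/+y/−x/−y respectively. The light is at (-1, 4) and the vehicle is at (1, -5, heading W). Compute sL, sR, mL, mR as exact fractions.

100/61 4 -4 172/61

left sensor world pos  = (0, -7); dL² = 122
right sensor world pos = (0, -3); dR² = 50
sL = 200/122 = 100/61
sR = 200/50 = 4
mL = 0·sL + -1·sR = -4
mR = 1/2·sL + 1/2·sR = 172/61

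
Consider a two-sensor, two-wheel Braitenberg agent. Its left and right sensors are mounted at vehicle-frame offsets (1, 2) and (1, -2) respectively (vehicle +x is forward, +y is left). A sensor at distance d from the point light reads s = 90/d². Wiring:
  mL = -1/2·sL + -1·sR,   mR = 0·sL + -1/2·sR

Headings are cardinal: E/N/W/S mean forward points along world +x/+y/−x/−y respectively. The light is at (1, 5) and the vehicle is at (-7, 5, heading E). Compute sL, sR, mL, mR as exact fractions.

90/53 90/53 -135/53 -45/53

left sensor world pos  = (-6, 7); dL² = 53
right sensor world pos = (-6, 3); dR² = 53
sL = 90/53 = 90/53
sR = 90/53 = 90/53
mL = -1/2·sL + -1·sR = -135/53
mR = 0·sL + -1/2·sR = -45/53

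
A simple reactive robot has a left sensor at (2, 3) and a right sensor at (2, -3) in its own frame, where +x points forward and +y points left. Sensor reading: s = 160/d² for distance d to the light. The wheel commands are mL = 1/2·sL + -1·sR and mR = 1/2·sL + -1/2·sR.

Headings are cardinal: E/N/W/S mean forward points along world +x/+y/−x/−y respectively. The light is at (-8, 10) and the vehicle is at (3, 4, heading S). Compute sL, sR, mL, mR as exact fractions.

8/13 5/4 -49/52 -33/104

left sensor world pos  = (6, 2); dL² = 260
right sensor world pos = (0, 2); dR² = 128
sL = 160/260 = 8/13
sR = 160/128 = 5/4
mL = 1/2·sL + -1·sR = -49/52
mR = 1/2·sL + -1/2·sR = -33/104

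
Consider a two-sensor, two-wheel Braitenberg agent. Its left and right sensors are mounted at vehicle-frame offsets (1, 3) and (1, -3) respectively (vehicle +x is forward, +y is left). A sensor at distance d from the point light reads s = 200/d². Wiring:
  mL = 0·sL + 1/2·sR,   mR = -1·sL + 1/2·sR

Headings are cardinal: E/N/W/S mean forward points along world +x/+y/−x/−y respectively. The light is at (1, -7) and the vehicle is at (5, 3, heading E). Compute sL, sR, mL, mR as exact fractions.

100/97 100/37 50/37 1150/3589

left sensor world pos  = (6, 6); dL² = 194
right sensor world pos = (6, 0); dR² = 74
sL = 200/194 = 100/97
sR = 200/74 = 100/37
mL = 0·sL + 1/2·sR = 50/37
mR = -1·sL + 1/2·sR = 1150/3589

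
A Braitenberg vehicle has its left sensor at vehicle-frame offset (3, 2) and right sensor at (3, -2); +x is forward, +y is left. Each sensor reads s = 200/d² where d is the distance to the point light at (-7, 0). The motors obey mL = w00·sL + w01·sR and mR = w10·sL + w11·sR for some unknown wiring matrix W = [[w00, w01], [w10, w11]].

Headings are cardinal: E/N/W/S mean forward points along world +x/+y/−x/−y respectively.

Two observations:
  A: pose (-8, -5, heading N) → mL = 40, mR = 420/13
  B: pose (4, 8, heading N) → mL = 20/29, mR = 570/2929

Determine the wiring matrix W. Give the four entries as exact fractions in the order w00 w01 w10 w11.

obs A: pose=(-8,-5,N) → sL=200/13, sR=40, mL=40, mR=420/13
obs B: pose=(4,8,N) → sL=100/101, sR=20/29, mL=20/29, mR=570/2929
sensor matrix S = [[200/13, 40], [100/101, 20/29]]; det S = -1104000/38077
solve [mL_A; mL_B] = S·[w00; w01] and [mR_A; mR_B] = S·[w10; w11]:
  w00 = 0, w01 = 1, w10 = -1/2, w11 = 1

0 1 -1/2 1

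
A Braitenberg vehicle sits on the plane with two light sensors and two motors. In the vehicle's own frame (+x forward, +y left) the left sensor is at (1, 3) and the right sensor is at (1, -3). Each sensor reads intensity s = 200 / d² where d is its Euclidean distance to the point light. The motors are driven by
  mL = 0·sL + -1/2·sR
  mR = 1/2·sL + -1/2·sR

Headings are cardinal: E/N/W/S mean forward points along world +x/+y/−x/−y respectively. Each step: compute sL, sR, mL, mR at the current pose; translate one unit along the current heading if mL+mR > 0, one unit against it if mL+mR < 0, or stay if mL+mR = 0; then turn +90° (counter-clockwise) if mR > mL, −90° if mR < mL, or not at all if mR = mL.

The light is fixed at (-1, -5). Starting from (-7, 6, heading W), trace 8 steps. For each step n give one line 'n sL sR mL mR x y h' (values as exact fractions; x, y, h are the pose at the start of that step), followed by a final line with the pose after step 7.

n=0: pose=(-7,6,W); sL=200/113, sR=40/49; mL=-20/49, mR=2640/5537; mL+mR=380/5537 → advance +1; mR−mL=100/113 → turn +1·90°
n=1: pose=(-8,6,S); sL=50/29, sR=1; mL=-1/2, mR=21/58; mL+mR=-4/29 → advance -1; mR−mL=25/29 → turn +1·90°
n=2: pose=(-8,7,E); sL=200/261, sR=200/117; mL=-100/117, mR=-1600/3393; mL+mR=-500/377 → advance -1; mR−mL=100/261 → turn +1·90°
n=3: pose=(-9,7,N); sL=20/29, sR=100/97; mL=-50/97, mR=-480/2813; mL+mR=-1930/2813 → advance -1; mR−mL=10/29 → turn +1·90°
n=4: pose=(-9,6,W); sL=40/29, sR=200/277; mL=-100/277, mR=2640/8033; mL+mR=-260/8033 → advance -1; mR−mL=20/29 → turn +1·90°
n=5: pose=(-8,6,S); sL=50/29, sR=1; mL=-1/2, mR=21/58; mL+mR=-4/29 → advance -1; mR−mL=25/29 → turn +1·90°
n=6: pose=(-8,7,E); sL=200/261, sR=200/117; mL=-100/117, mR=-1600/3393; mL+mR=-500/377 → advance -1; mR−mL=100/261 → turn +1·90°
n=7: pose=(-9,7,N); sL=20/29, sR=100/97; mL=-50/97, mR=-480/2813; mL+mR=-1930/2813 → advance -1; mR−mL=10/29 → turn +1·90°

0 200/113 40/49 -20/49 2640/5537 -7 6 W
1 50/29 1 -1/2 21/58 -8 6 S
2 200/261 200/117 -100/117 -1600/3393 -8 7 E
3 20/29 100/97 -50/97 -480/2813 -9 7 N
4 40/29 200/277 -100/277 2640/8033 -9 6 W
5 50/29 1 -1/2 21/58 -8 6 S
6 200/261 200/117 -100/117 -1600/3393 -8 7 E
7 20/29 100/97 -50/97 -480/2813 -9 7 N
final -9 6 W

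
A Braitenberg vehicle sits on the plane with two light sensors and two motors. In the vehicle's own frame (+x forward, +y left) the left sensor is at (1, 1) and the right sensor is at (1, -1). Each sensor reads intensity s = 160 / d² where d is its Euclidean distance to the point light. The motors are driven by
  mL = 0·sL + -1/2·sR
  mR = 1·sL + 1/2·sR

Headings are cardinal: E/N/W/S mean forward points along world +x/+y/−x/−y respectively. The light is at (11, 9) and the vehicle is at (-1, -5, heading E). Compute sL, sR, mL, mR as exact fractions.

left sensor world pos  = (0, -4); dL² = 290
right sensor world pos = (0, -6); dR² = 346
sL = 160/290 = 16/29
sR = 160/346 = 80/173
mL = 0·sL + -1/2·sR = -40/173
mR = 1·sL + 1/2·sR = 3928/5017

16/29 80/173 -40/173 3928/5017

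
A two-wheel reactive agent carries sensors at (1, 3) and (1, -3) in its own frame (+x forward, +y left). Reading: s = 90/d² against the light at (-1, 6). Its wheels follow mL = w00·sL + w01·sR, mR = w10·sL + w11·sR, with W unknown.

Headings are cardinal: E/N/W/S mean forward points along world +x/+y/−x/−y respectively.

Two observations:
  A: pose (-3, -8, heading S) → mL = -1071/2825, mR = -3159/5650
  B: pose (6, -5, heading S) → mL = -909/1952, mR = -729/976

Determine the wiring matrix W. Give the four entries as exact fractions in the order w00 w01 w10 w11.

obs A: pose=(-3,-8,S) → sL=45/113, sR=9/25, mL=-1071/2825, mR=-3159/5650
obs B: pose=(6,-5,S) → sL=45/122, sR=9/16, mL=-909/1952, mR=-729/976
sensor matrix S = [[45/113, 9/25], [45/122, 9/16]]; det S = 50301/551440
solve [mL_A; mL_B] = S·[w00; w01] and [mR_A; mR_B] = S·[w10; w11]:
  w00 = -1/2, w01 = -1/2, w10 = -1/2, w11 = -1

-1/2 -1/2 -1/2 -1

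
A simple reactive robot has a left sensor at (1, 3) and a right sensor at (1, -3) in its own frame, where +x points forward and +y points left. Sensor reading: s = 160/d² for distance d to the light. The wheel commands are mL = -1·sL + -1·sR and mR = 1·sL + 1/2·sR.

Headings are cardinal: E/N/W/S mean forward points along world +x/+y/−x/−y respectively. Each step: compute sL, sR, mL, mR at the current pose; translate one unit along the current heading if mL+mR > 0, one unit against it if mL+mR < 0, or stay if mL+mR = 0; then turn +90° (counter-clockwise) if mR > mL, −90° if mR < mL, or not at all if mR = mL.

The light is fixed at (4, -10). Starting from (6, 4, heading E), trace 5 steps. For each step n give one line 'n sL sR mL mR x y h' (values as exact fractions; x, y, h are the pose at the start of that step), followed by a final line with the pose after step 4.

n=0: pose=(6,4,E); sL=80/149, sR=16/13; mL=-3424/1937, mR=2232/1937; mL+mR=-8/13 → advance -1; mR−mL=5656/1937 → turn +1·90°
n=1: pose=(5,4,N); sL=160/229, sR=160/241; mL=-75200/55189, mR=56880/55189; mL+mR=-80/241 → advance -1; mR−mL=132080/55189 → turn +1·90°
n=2: pose=(5,3,W); sL=8/5, sR=5/8; mL=-89/40, mR=153/80; mL+mR=-5/16 → advance -1; mR−mL=331/80 → turn +1·90°
n=3: pose=(6,3,S); sL=160/169, sR=32/29; mL=-10048/4901, mR=7344/4901; mL+mR=-16/29 → advance -1; mR−mL=17392/4901 → turn +1·90°
n=4: pose=(6,4,E); sL=80/149, sR=16/13; mL=-3424/1937, mR=2232/1937; mL+mR=-8/13 → advance -1; mR−mL=5656/1937 → turn +1·90°

0 80/149 16/13 -3424/1937 2232/1937 6 4 E
1 160/229 160/241 -75200/55189 56880/55189 5 4 N
2 8/5 5/8 -89/40 153/80 5 3 W
3 160/169 32/29 -10048/4901 7344/4901 6 3 S
4 80/149 16/13 -3424/1937 2232/1937 6 4 E
final 5 4 N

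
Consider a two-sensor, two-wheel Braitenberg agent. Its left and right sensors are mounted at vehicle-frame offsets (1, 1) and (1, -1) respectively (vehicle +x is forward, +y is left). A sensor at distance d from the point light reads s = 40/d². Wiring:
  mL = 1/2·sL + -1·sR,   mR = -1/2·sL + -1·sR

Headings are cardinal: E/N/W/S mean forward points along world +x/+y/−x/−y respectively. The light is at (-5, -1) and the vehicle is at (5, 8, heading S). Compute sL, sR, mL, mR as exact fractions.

left sensor world pos  = (6, 7); dL² = 185
right sensor world pos = (4, 7); dR² = 145
sL = 40/185 = 8/37
sR = 40/145 = 8/29
mL = 1/2·sL + -1·sR = -180/1073
mR = -1/2·sL + -1·sR = -412/1073

8/37 8/29 -180/1073 -412/1073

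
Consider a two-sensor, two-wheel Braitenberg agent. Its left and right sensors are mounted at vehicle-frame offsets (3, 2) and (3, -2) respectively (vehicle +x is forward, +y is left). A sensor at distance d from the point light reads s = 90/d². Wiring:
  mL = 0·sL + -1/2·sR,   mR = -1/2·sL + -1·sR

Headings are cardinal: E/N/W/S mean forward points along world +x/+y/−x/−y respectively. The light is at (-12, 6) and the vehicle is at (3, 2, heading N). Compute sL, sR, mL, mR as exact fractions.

left sensor world pos  = (1, 5); dL² = 170
right sensor world pos = (5, 5); dR² = 290
sL = 90/170 = 9/17
sR = 90/290 = 9/29
mL = 0·sL + -1/2·sR = -9/58
mR = -1/2·sL + -1·sR = -567/986

9/17 9/29 -9/58 -567/986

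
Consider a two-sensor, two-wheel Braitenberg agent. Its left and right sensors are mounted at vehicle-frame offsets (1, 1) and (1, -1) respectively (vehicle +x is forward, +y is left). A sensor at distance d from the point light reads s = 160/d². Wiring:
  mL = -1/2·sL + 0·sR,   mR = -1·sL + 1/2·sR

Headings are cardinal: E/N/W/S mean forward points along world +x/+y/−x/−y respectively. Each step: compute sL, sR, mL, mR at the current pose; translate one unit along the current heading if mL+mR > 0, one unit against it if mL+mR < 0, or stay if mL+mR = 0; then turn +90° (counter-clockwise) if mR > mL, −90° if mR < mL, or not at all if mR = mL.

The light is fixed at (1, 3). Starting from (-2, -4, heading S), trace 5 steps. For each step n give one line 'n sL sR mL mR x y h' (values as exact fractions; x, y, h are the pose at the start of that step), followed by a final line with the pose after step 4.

n=0: pose=(-2,-4,S); sL=40/17, sR=2; mL=-20/17, mR=-23/17; mL+mR=-43/17 → advance -1; mR−mL=-3/17 → turn -1·90°
n=1: pose=(-2,-3,W); sL=32/13, sR=160/41; mL=-16/13, mR=-272/533; mL+mR=-928/533 → advance -1; mR−mL=384/533 → turn +1·90°
n=2: pose=(-1,-3,S); sL=16/5, sR=80/29; mL=-8/5, mR=-264/145; mL+mR=-496/145 → advance -1; mR−mL=-32/145 → turn -1·90°
n=3: pose=(-1,-2,W); sL=32/9, sR=32/5; mL=-16/9, mR=-16/45; mL+mR=-32/15 → advance -1; mR−mL=64/45 → turn +1·90°
n=4: pose=(0,-2,S); sL=40/9, sR=4; mL=-20/9, mR=-22/9; mL+mR=-14/3 → advance -1; mR−mL=-2/9 → turn -1·90°

0 40/17 2 -20/17 -23/17 -2 -4 S
1 32/13 160/41 -16/13 -272/533 -2 -3 W
2 16/5 80/29 -8/5 -264/145 -1 -3 S
3 32/9 32/5 -16/9 -16/45 -1 -2 W
4 40/9 4 -20/9 -22/9 0 -2 S
final 0 -1 W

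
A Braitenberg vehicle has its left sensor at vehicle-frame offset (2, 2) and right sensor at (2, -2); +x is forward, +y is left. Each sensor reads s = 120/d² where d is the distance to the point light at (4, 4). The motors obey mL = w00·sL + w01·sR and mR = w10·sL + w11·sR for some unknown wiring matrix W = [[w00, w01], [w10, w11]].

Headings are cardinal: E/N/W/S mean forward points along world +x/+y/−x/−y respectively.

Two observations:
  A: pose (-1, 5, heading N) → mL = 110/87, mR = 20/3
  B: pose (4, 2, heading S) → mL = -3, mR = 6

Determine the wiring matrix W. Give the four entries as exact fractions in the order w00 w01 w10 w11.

-1 1/2 0 1

obs A: pose=(-1,5,N) → sL=60/29, sR=20/3, mL=110/87, mR=20/3
obs B: pose=(4,2,S) → sL=6, sR=6, mL=-3, mR=6
sensor matrix S = [[60/29, 20/3], [6, 6]]; det S = -800/29
solve [mL_A; mL_B] = S·[w00; w01] and [mR_A; mR_B] = S·[w10; w11]:
  w00 = -1, w01 = 1/2, w10 = 0, w11 = 1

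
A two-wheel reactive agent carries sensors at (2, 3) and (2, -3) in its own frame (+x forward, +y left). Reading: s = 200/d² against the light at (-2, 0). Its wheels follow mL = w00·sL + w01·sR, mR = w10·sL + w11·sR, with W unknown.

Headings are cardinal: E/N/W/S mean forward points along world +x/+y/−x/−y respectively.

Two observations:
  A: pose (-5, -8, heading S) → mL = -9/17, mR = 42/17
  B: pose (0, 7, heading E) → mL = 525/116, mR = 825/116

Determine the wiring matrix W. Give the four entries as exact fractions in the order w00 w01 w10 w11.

-1 1 1/2 1

obs A: pose=(-5,-8,S) → sL=2, sR=25/17, mL=-9/17, mR=42/17
obs B: pose=(0,7,E) → sL=50/29, sR=25/4, mL=525/116, mR=825/116
sensor matrix S = [[2, 25/17], [50/29, 25/4]]; det S = 9825/986
solve [mL_A; mL_B] = S·[w00; w01] and [mR_A; mR_B] = S·[w10; w11]:
  w00 = -1, w01 = 1, w10 = 1/2, w11 = 1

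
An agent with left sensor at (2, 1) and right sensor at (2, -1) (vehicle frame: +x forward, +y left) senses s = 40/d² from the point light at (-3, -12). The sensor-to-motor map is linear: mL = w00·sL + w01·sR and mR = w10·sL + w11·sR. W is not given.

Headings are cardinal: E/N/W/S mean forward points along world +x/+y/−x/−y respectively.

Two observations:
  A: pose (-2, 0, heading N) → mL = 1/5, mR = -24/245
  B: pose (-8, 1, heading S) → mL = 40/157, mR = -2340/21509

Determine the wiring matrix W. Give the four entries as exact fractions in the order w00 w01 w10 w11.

0 1 1/2 -1

obs A: pose=(-2,0,N) → sL=10/49, sR=1/5, mL=1/5, mR=-24/245
obs B: pose=(-8,1,S) → sL=40/137, sR=40/157, mL=40/157, mR=-2340/21509
sensor matrix S = [[10/49, 1/5], [40/137, 40/157]]; det S = -6744/1053941
solve [mL_A; mL_B] = S·[w00; w01] and [mR_A; mR_B] = S·[w10; w11]:
  w00 = 0, w01 = 1, w10 = 1/2, w11 = -1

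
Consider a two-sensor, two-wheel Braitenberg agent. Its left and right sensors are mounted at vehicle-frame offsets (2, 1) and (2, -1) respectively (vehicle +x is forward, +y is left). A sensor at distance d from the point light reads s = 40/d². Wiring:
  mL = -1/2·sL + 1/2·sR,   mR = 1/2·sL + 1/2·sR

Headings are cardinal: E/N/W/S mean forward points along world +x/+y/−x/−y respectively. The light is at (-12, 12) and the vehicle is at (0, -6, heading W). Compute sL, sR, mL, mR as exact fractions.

40/461 40/389 1440/179329 17000/179329

left sensor world pos  = (-2, -7); dL² = 461
right sensor world pos = (-2, -5); dR² = 389
sL = 40/461 = 40/461
sR = 40/389 = 40/389
mL = -1/2·sL + 1/2·sR = 1440/179329
mR = 1/2·sL + 1/2·sR = 17000/179329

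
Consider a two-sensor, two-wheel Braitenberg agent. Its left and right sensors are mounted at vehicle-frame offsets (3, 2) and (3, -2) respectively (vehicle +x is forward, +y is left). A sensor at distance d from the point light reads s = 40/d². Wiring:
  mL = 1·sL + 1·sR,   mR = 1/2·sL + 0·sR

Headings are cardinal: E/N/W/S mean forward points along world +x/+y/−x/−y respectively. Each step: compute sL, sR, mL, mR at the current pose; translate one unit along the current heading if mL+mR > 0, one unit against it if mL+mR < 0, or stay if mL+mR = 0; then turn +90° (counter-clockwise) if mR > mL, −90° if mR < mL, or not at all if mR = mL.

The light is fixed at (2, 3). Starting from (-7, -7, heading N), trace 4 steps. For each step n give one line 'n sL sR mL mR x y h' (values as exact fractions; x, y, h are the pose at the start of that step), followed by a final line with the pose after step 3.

n=0: pose=(-7,-7,N); sL=4/17, sR=20/49; mL=536/833, mR=2/17; mL+mR=634/833 → advance +1; mR−mL=-438/833 → turn -1·90°
n=1: pose=(-7,-6,E); sL=8/17, sR=40/157; mL=1936/2669, mR=4/17; mL+mR=2564/2669 → advance +1; mR−mL=-1308/2669 → turn -1·90°
n=2: pose=(-6,-6,S); sL=2/9, sR=10/61; mL=212/549, mR=1/9; mL+mR=91/183 → advance +1; mR−mL=-151/549 → turn -1·90°
n=3: pose=(-6,-7,W); sL=8/53, sR=8/37; mL=720/1961, mR=4/53; mL+mR=868/1961 → advance +1; mR−mL=-572/1961 → turn -1·90°

0 4/17 20/49 536/833 2/17 -7 -7 N
1 8/17 40/157 1936/2669 4/17 -7 -6 E
2 2/9 10/61 212/549 1/9 -6 -6 S
3 8/53 8/37 720/1961 4/53 -6 -7 W
final -7 -7 N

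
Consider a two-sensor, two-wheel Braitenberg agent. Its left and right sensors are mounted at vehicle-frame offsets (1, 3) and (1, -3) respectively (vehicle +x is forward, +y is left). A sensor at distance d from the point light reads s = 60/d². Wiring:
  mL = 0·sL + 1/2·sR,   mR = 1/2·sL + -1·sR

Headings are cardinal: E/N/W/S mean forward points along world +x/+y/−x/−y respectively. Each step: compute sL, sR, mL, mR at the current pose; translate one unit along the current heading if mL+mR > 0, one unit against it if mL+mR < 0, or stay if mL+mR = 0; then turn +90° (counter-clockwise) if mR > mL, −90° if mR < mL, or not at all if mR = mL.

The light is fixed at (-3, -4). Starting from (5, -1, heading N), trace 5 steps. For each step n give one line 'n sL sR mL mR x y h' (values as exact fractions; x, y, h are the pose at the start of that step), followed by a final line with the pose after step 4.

0 60/41 60/137 30/137 1650/5617 5 -1 N
1 6/5 30/49 15/49 -3/245 5 0 W
2 60/41 12/25 6/25 258/1025 4 0 N
3 3/2 3/5 3/10 3/20 4 1 W
4 4/3 20/39 10/39 2/13 3 1 N
final 3 2 E

n=0: pose=(5,-1,N); sL=60/41, sR=60/137; mL=30/137, mR=1650/5617; mL+mR=2880/5617 → advance +1; mR−mL=420/5617 → turn +1·90°
n=1: pose=(5,0,W); sL=6/5, sR=30/49; mL=15/49, mR=-3/245; mL+mR=72/245 → advance +1; mR−mL=-78/245 → turn -1·90°
n=2: pose=(4,0,N); sL=60/41, sR=12/25; mL=6/25, mR=258/1025; mL+mR=504/1025 → advance +1; mR−mL=12/1025 → turn +1·90°
n=3: pose=(4,1,W); sL=3/2, sR=3/5; mL=3/10, mR=3/20; mL+mR=9/20 → advance +1; mR−mL=-3/20 → turn -1·90°
n=4: pose=(3,1,N); sL=4/3, sR=20/39; mL=10/39, mR=2/13; mL+mR=16/39 → advance +1; mR−mL=-4/39 → turn -1·90°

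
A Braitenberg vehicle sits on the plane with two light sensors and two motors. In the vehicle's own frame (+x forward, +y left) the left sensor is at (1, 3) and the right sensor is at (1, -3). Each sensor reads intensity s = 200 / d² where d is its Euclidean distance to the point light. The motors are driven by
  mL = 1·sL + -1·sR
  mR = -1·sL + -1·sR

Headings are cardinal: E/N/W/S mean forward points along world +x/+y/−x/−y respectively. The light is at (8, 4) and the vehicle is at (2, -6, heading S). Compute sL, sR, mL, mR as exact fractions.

20/13 100/101 720/1313 -3320/1313

left sensor world pos  = (5, -7); dL² = 130
right sensor world pos = (-1, -7); dR² = 202
sL = 200/130 = 20/13
sR = 200/202 = 100/101
mL = 1·sL + -1·sR = 720/1313
mR = -1·sL + -1·sR = -3320/1313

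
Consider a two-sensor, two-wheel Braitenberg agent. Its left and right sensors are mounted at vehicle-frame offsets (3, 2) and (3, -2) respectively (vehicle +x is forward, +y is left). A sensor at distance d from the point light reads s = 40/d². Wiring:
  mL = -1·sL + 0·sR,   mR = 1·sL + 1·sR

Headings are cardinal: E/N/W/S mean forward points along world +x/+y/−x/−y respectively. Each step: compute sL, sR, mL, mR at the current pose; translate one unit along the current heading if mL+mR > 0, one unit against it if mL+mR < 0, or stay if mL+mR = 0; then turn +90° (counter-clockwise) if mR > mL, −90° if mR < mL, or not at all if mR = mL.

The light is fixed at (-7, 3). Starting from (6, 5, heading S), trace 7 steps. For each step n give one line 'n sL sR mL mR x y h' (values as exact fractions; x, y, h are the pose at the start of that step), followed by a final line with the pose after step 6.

0 20/113 20/61 -20/113 3480/6893 6 5 S
1 8/53 40/257 -8/53 4176/13621 6 4 E
2 1/4 5/34 -1/4 27/68 7 4 N
3 40/121 40/137 -40/121 10320/16577 7 5 W
4 20/113 20/61 -20/113 3480/6893 6 5 S
5 8/53 40/257 -8/53 4176/13621 6 4 E
6 1/4 5/34 -1/4 27/68 7 4 N
final 7 5 W

n=0: pose=(6,5,S); sL=20/113, sR=20/61; mL=-20/113, mR=3480/6893; mL+mR=20/61 → advance +1; mR−mL=4700/6893 → turn +1·90°
n=1: pose=(6,4,E); sL=8/53, sR=40/257; mL=-8/53, mR=4176/13621; mL+mR=40/257 → advance +1; mR−mL=6232/13621 → turn +1·90°
n=2: pose=(7,4,N); sL=1/4, sR=5/34; mL=-1/4, mR=27/68; mL+mR=5/34 → advance +1; mR−mL=11/17 → turn +1·90°
n=3: pose=(7,5,W); sL=40/121, sR=40/137; mL=-40/121, mR=10320/16577; mL+mR=40/137 → advance +1; mR−mL=15800/16577 → turn +1·90°
n=4: pose=(6,5,S); sL=20/113, sR=20/61; mL=-20/113, mR=3480/6893; mL+mR=20/61 → advance +1; mR−mL=4700/6893 → turn +1·90°
n=5: pose=(6,4,E); sL=8/53, sR=40/257; mL=-8/53, mR=4176/13621; mL+mR=40/257 → advance +1; mR−mL=6232/13621 → turn +1·90°
n=6: pose=(7,4,N); sL=1/4, sR=5/34; mL=-1/4, mR=27/68; mL+mR=5/34 → advance +1; mR−mL=11/17 → turn +1·90°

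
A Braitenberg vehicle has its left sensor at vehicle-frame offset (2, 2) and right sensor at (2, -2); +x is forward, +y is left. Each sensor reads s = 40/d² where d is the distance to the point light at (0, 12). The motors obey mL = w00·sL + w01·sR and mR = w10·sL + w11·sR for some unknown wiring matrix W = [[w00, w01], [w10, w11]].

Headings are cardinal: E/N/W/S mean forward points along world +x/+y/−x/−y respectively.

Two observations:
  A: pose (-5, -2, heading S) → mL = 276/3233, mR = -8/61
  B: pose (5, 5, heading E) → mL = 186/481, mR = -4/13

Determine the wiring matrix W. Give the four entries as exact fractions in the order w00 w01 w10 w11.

obs A: pose=(-5,-2,S) → sL=8/53, sR=8/61, mL=276/3233, mR=-8/61
obs B: pose=(5,5,E) → sL=20/37, sR=4/13, mL=186/481, mR=-4/13
sensor matrix S = [[8/53, 8/61], [20/37, 4/13]]; det S = -38016/1555073
solve [mL_A; mL_B] = S·[w00; w01] and [mR_A; mR_B] = S·[w10; w11]:
  w00 = 1, w01 = -1/2, w10 = 0, w11 = -1

1 -1/2 0 -1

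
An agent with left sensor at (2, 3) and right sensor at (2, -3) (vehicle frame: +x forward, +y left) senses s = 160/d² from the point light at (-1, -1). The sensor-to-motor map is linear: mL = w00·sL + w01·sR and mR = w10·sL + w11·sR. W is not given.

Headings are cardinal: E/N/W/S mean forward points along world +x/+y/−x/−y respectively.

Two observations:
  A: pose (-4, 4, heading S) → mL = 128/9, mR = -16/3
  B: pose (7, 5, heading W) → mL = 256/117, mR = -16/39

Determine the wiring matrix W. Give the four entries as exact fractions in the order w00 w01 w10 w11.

1 -1 -1/2 1

obs A: pose=(-4,4,S) → sL=160/9, sR=32/9, mL=128/9, mR=-16/3
obs B: pose=(7,5,W) → sL=32/9, sR=160/117, mL=256/117, mR=-16/39
sensor matrix S = [[160/9, 32/9], [32/9, 160/117]]; det S = 4096/351
solve [mL_A; mL_B] = S·[w00; w01] and [mR_A; mR_B] = S·[w10; w11]:
  w00 = 1, w01 = -1, w10 = -1/2, w11 = 1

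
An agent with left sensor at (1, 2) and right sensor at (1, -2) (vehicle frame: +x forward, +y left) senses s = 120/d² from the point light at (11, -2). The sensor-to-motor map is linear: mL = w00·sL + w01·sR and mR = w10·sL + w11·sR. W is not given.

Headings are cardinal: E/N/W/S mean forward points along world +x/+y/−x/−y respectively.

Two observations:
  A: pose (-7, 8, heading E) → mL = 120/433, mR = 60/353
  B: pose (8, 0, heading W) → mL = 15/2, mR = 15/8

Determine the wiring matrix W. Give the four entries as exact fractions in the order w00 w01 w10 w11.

1 0 0 1/2

obs A: pose=(-7,8,E) → sL=120/433, sR=120/353, mL=120/433, mR=60/353
obs B: pose=(8,0,W) → sL=15/2, sR=15/4, mL=15/2, mR=15/8
sensor matrix S = [[120/433, 120/353], [15/2, 15/4]]; det S = -230850/152849
solve [mL_A; mL_B] = S·[w00; w01] and [mR_A; mR_B] = S·[w10; w11]:
  w00 = 1, w01 = 0, w10 = 0, w11 = 1/2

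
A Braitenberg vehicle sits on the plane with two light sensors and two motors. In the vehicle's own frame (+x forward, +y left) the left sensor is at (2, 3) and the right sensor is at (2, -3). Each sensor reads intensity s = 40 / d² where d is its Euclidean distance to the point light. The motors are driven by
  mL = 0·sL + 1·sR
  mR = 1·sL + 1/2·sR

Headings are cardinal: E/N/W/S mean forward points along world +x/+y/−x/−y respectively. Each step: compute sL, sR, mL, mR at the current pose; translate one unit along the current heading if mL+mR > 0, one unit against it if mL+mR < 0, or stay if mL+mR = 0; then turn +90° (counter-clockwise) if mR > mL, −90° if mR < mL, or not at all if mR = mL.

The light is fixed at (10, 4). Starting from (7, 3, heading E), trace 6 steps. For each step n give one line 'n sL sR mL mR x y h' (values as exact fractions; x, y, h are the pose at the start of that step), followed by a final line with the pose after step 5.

n=0: pose=(7,3,E); sL=8, sR=40/17; mL=40/17, mR=156/17; mL+mR=196/17 → advance +1; mR−mL=116/17 → turn +1·90°
n=1: pose=(8,3,N); sL=20/13, sR=20; mL=20, mR=150/13; mL+mR=410/13 → advance +1; mR−mL=-110/13 → turn -1·90°
n=2: pose=(8,4,E); sL=40/9, sR=40/9; mL=40/9, mR=20/3; mL+mR=100/9 → advance +1; mR−mL=20/9 → turn +1·90°
n=3: pose=(9,4,N); sL=2, sR=5; mL=5, mR=9/2; mL+mR=19/2 → advance +1; mR−mL=-1/2 → turn -1·90°
n=4: pose=(9,5,E); sL=40/17, sR=8; mL=8, mR=108/17; mL+mR=244/17 → advance +1; mR−mL=-28/17 → turn -1·90°
n=5: pose=(10,5,S); sL=4, sR=4; mL=4, mR=6; mL+mR=10 → advance +1; mR−mL=2 → turn +1·90°

0 8 40/17 40/17 156/17 7 3 E
1 20/13 20 20 150/13 8 3 N
2 40/9 40/9 40/9 20/3 8 4 E
3 2 5 5 9/2 9 4 N
4 40/17 8 8 108/17 9 5 E
5 4 4 4 6 10 5 S
final 10 4 E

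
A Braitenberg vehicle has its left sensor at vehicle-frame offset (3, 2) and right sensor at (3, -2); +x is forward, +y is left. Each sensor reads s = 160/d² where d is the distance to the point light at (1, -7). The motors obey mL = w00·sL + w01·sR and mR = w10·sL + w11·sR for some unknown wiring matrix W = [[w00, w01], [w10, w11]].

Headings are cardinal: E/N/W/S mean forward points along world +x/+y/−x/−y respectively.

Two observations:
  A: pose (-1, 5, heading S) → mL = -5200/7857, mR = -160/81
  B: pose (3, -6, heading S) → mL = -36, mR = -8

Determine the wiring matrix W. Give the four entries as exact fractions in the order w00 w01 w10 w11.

1/2 -1 -1 0

obs A: pose=(-1,5,S) → sL=160/81, sR=160/97, mL=-5200/7857, mR=-160/81
obs B: pose=(3,-6,S) → sL=8, sR=40, mL=-36, mR=-8
sensor matrix S = [[160/81, 160/97], [8, 40]]; det S = 517120/7857
solve [mL_A; mL_B] = S·[w00; w01] and [mR_A; mR_B] = S·[w10; w11]:
  w00 = 1/2, w01 = -1, w10 = -1, w11 = 0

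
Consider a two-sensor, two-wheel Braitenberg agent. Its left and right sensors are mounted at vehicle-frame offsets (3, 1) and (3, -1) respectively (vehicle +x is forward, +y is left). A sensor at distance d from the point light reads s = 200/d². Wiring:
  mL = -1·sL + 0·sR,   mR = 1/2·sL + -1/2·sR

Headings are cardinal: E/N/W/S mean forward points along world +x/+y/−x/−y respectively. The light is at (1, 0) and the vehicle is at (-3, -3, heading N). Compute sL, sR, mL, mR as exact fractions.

left sensor world pos  = (-4, 0); dL² = 25
right sensor world pos = (-2, 0); dR² = 9
sL = 200/25 = 8
sR = 200/9 = 200/9
mL = -1·sL + 0·sR = -8
mR = 1/2·sL + -1/2·sR = -64/9

8 200/9 -8 -64/9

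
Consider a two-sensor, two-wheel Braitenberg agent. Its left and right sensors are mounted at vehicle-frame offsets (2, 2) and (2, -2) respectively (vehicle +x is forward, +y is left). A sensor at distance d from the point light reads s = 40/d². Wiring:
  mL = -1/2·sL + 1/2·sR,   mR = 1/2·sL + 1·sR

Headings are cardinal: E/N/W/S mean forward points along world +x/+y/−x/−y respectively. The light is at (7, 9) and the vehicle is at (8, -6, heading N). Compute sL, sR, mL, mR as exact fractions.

left sensor world pos  = (6, -4); dL² = 170
right sensor world pos = (10, -4); dR² = 178
sL = 40/170 = 4/17
sR = 40/178 = 20/89
mL = -1/2·sL + 1/2·sR = -8/1513
mR = 1/2·sL + 1·sR = 518/1513

4/17 20/89 -8/1513 518/1513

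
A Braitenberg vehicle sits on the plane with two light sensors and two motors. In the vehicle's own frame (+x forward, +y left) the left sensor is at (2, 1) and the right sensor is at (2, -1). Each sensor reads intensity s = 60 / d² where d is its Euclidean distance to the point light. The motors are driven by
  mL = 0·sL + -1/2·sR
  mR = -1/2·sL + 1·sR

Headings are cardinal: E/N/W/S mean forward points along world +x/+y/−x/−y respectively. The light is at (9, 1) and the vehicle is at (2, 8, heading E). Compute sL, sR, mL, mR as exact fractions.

60/89 60/61 -30/61 3510/5429

left sensor world pos  = (4, 9); dL² = 89
right sensor world pos = (4, 7); dR² = 61
sL = 60/89 = 60/89
sR = 60/61 = 60/61
mL = 0·sL + -1/2·sR = -30/61
mR = -1/2·sL + 1·sR = 3510/5429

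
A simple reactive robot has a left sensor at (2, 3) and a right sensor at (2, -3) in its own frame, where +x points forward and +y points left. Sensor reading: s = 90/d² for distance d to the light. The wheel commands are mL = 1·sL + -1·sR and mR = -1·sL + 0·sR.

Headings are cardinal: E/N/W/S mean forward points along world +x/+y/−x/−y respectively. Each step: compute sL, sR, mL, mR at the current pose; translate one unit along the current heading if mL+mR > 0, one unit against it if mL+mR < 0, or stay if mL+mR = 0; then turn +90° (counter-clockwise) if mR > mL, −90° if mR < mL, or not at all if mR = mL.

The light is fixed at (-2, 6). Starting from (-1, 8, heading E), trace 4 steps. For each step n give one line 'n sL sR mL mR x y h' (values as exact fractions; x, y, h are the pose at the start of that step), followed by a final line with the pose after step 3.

n=0: pose=(-1,8,E); sL=45/17, sR=9; mL=-108/17, mR=-45/17; mL+mR=-9 → advance -1; mR−mL=63/17 → turn +1·90°
n=1: pose=(-2,8,N); sL=18/5, sR=18/5; mL=0, mR=-18/5; mL+mR=-18/5 → advance -1; mR−mL=-18/5 → turn -1·90°
n=2: pose=(-2,7,E); sL=9/2, sR=45/4; mL=-27/4, mR=-9/2; mL+mR=-45/4 → advance -1; mR−mL=9/4 → turn +1·90°
n=3: pose=(-3,7,N); sL=18/5, sR=90/13; mL=-216/65, mR=-18/5; mL+mR=-90/13 → advance -1; mR−mL=-18/65 → turn -1·90°

0 45/17 9 -108/17 -45/17 -1 8 E
1 18/5 18/5 0 -18/5 -2 8 N
2 9/2 45/4 -27/4 -9/2 -2 7 E
3 18/5 90/13 -216/65 -18/5 -3 7 N
final -3 6 E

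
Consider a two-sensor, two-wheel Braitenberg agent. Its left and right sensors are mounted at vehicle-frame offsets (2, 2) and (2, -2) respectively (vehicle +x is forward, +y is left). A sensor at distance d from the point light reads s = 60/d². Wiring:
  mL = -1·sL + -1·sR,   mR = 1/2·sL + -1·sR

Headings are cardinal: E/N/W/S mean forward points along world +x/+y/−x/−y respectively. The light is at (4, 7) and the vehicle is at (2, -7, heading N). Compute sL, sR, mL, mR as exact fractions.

3/8 5/12 -19/24 -11/48

left sensor world pos  = (0, -5); dL² = 160
right sensor world pos = (4, -5); dR² = 144
sL = 60/160 = 3/8
sR = 60/144 = 5/12
mL = -1·sL + -1·sR = -19/24
mR = 1/2·sL + -1·sR = -11/48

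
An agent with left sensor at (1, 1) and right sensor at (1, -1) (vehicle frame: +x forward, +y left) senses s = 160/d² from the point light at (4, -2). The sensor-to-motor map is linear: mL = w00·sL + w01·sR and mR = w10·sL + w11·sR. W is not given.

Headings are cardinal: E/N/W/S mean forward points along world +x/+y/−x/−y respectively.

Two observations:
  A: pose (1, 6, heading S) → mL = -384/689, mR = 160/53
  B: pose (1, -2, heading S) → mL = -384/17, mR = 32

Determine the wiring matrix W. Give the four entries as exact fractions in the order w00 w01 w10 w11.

-1 1 1 0

obs A: pose=(1,6,S) → sL=160/53, sR=32/13, mL=-384/689, mR=160/53
obs B: pose=(1,-2,S) → sL=32, sR=160/17, mL=-384/17, mR=32
sensor matrix S = [[160/53, 32/13], [32, 160/17]]; det S = -589824/11713
solve [mL_A; mL_B] = S·[w00; w01] and [mR_A; mR_B] = S·[w10; w11]:
  w00 = -1, w01 = 1, w10 = 1, w11 = 0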